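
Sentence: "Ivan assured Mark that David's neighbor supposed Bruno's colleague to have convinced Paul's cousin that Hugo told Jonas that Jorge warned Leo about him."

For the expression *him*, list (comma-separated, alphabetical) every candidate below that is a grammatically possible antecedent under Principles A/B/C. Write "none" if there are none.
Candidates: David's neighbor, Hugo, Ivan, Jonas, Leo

David's neighbor, Hugo, Ivan, Jonas

*him* is a pronoun; Principle B requires it to be free in its binding domain — the clause headed by 'warned'.
— David's neighbor: subject of the clause headed by 'supposed'; c-commands the pronoun but lies outside its binding domain — allowed.
— Hugo: subject of the clause headed by 'told'; c-commands the pronoun but lies outside its binding domain — allowed.
— Ivan: subject of the matrix clause; c-commands the pronoun but lies outside its binding domain — allowed.
— Jonas: object of the clause headed by 'told'; c-commands the pronoun but lies outside its binding domain — allowed.
— Leo: object of the clause headed by 'warned'; c-commands the pronoun within its binding domain — blocked (Principle B).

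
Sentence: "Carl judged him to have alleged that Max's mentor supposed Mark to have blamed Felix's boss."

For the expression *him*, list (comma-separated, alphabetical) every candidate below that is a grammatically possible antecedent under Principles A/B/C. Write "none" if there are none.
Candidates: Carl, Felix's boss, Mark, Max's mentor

none

*him* is a pronoun; Principle B requires it to be free in its binding domain — the matrix clause.
— Carl: subject of the matrix clause; c-commands the pronoun within its binding domain — blocked (Principle B).
— Felix's boss: object of the clause headed by 'blamed'; is c-commanded by the pronoun; coreference would bind this R-expression — blocked (Principle C).
— Mark: subject of the clause headed by 'blamed'; is c-commanded by the pronoun; coreference would bind this R-expression — blocked (Principle C).
— Max's mentor: subject of the clause headed by 'supposed'; is c-commanded by the pronoun; coreference would bind this R-expression — blocked (Principle C).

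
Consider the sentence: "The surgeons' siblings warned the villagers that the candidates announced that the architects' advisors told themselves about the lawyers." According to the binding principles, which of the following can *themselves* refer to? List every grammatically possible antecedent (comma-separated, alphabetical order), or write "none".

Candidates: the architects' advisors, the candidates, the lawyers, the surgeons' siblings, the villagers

*themselves* is a reflexive; Principle A requires it to be bound within its binding domain — the clause headed by 'told'.
— the architects' advisors: subject of the clause headed by 'told'; c-commands the reflexive within its binding domain — allowed (Principle A).
— the candidates: subject of the clause headed by 'announced'; c-commands the reflexive but lies outside its binding domain — cannot bind it (Principle A).
— the lawyers: second object of the clause headed by 'told'; does not c-command the reflexive — cannot bind it (Principle A).
— the surgeons' siblings: subject of the matrix clause; c-commands the reflexive but lies outside its binding domain — cannot bind it (Principle A).
— the villagers: object of the matrix clause; c-commands the reflexive but lies outside its binding domain — cannot bind it (Principle A).

the architects' advisors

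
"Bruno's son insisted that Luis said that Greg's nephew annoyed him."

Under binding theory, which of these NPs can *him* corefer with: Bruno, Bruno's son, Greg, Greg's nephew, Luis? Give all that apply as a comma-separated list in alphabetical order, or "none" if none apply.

*him* is a pronoun; Principle B requires it to be free in its binding domain — the clause headed by 'annoyed'.
— Bruno: possessor inside the subject DP of the matrix clause; does not c-command the pronoun — Principle B does not apply; allowed.
— Bruno's son: subject of the matrix clause; c-commands the pronoun but lies outside its binding domain — allowed.
— Greg: possessor inside the subject DP of the clause headed by 'annoyed'; does not c-command the pronoun — Principle B does not apply; allowed.
— Greg's nephew: subject of the clause headed by 'annoyed'; c-commands the pronoun within its binding domain — blocked (Principle B).
— Luis: subject of the clause headed by 'said'; c-commands the pronoun but lies outside its binding domain — allowed.

Bruno, Bruno's son, Greg, Luis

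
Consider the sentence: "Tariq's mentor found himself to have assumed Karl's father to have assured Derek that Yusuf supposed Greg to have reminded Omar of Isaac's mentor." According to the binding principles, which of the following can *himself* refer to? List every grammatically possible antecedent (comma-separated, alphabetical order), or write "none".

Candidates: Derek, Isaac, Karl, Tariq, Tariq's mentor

Tariq's mentor

*himself* is a reflexive; Principle A requires it to be bound within its binding domain — the matrix clause.
— Derek: object of the clause headed by 'assured'; does not c-command the reflexive — cannot bind it (Principle A).
— Isaac: possessor inside the second object DP of the clause headed by 'reminded'; does not c-command the reflexive — cannot bind it (Principle A).
— Karl: possessor inside the subject DP of the clause headed by 'assured'; does not c-command the reflexive — cannot bind it (Principle A).
— Tariq: possessor inside the subject DP of the matrix clause; does not c-command the reflexive — cannot bind it (Principle A).
— Tariq's mentor: subject of the matrix clause; c-commands the reflexive within its binding domain — allowed (Principle A).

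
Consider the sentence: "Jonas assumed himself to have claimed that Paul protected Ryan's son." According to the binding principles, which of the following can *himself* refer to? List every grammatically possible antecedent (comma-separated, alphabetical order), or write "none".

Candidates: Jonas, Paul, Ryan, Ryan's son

*himself* is a reflexive; Principle A requires it to be bound within its binding domain — the matrix clause.
— Jonas: subject of the matrix clause; c-commands the reflexive within its binding domain — allowed (Principle A).
— Paul: subject of the clause headed by 'protected'; does not c-command the reflexive — cannot bind it (Principle A).
— Ryan: possessor inside the object DP of the clause headed by 'protected'; does not c-command the reflexive — cannot bind it (Principle A).
— Ryan's son: object of the clause headed by 'protected'; does not c-command the reflexive — cannot bind it (Principle A).

Jonas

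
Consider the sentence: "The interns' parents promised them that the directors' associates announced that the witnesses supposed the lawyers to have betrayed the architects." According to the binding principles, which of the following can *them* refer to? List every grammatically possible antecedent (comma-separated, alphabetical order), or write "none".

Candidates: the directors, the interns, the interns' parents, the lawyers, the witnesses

*them* is a pronoun; Principle B requires it to be free in its binding domain — the matrix clause.
— the directors: possessor inside the subject DP of the clause headed by 'announced'; is c-commanded by the pronoun; coreference would bind this R-expression — blocked (Principle C).
— the interns: possessor inside the subject DP of the matrix clause; does not c-command the pronoun — Principle B does not apply; allowed.
— the interns' parents: subject of the matrix clause; c-commands the pronoun within its binding domain — blocked (Principle B).
— the lawyers: subject of the clause headed by 'betrayed'; is c-commanded by the pronoun; coreference would bind this R-expression — blocked (Principle C).
— the witnesses: subject of the clause headed by 'supposed'; is c-commanded by the pronoun; coreference would bind this R-expression — blocked (Principle C).

the interns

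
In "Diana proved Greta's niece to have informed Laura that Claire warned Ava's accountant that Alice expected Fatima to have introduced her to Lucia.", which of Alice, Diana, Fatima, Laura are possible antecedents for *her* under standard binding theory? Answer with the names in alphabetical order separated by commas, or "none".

*her* is a pronoun; Principle B requires it to be free in its binding domain — the clause headed by 'introduced'.
— Alice: subject of the clause headed by 'expected'; c-commands the pronoun but lies outside its binding domain — allowed.
— Diana: subject of the matrix clause; c-commands the pronoun but lies outside its binding domain — allowed.
— Fatima: subject of the clause headed by 'introduced'; c-commands the pronoun within its binding domain — blocked (Principle B).
— Laura: object of the clause headed by 'informed'; c-commands the pronoun but lies outside its binding domain — allowed.

Alice, Diana, Laura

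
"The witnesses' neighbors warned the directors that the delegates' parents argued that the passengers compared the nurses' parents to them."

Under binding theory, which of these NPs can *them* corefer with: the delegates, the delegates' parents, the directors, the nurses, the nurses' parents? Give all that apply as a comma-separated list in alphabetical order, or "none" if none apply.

*them* is a pronoun; Principle B requires it to be free in its binding domain — the clause headed by 'compared'.
— the delegates: possessor inside the subject DP of the clause headed by 'argued'; does not c-command the pronoun — Principle B does not apply; allowed.
— the delegates' parents: subject of the clause headed by 'argued'; c-commands the pronoun but lies outside its binding domain — allowed.
— the directors: object of the matrix clause; c-commands the pronoun but lies outside its binding domain — allowed.
— the nurses: possessor inside the object DP of the clause headed by 'compared'; does not c-command the pronoun — Principle B does not apply; allowed.
— the nurses' parents: object of the clause headed by 'compared'; c-commands the pronoun within its binding domain — blocked (Principle B).

the delegates, the delegates' parents, the directors, the nurses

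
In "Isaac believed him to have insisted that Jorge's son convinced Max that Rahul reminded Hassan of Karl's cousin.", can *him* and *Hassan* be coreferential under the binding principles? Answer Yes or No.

No

*Hassan* is an R-expression; Principle C requires it to be free (not bound by any c-commanding expression).
— him: subject of the clause headed by 'insisted'; the pronoun c-commands the R-expression — coreference blocked (Principle C).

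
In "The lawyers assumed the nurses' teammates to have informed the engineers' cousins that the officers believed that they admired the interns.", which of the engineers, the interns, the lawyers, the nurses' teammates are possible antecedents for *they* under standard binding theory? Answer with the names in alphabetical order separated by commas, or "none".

*they* is a pronoun; Principle B requires it to be free in its binding domain — the clause headed by 'admired'.
— the engineers: possessor inside the object DP of the clause headed by 'informed'; does not c-command the pronoun — Principle B does not apply; allowed.
— the interns: object of the clause headed by 'admired'; is c-commanded by the pronoun; coreference would bind this R-expression — blocked (Principle C).
— the lawyers: subject of the matrix clause; c-commands the pronoun but lies outside its binding domain — allowed.
— the nurses' teammates: subject of the clause headed by 'informed'; c-commands the pronoun but lies outside its binding domain — allowed.

the engineers, the lawyers, the nurses' teammates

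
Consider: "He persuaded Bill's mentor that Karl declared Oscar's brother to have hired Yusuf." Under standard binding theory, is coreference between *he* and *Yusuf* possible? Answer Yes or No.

*Yusuf* is an R-expression; Principle C requires it to be free (not bound by any c-commanding expression).
— he: subject of the matrix clause; the pronoun c-commands the R-expression — coreference blocked (Principle C).

No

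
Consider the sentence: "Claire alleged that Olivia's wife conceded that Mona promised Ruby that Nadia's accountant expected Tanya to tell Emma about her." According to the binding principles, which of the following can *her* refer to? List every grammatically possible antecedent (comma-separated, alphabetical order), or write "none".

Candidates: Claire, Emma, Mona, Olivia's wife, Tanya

*her* is a pronoun; Principle B requires it to be free in its binding domain — the clause headed by 'tell'.
— Claire: subject of the matrix clause; c-commands the pronoun but lies outside its binding domain — allowed.
— Emma: object of the clause headed by 'tell'; c-commands the pronoun within its binding domain — blocked (Principle B).
— Mona: subject of the clause headed by 'promised'; c-commands the pronoun but lies outside its binding domain — allowed.
— Olivia's wife: subject of the clause headed by 'conceded'; c-commands the pronoun but lies outside its binding domain — allowed.
— Tanya: subject of the clause headed by 'tell'; c-commands the pronoun within its binding domain — blocked (Principle B).

Claire, Mona, Olivia's wife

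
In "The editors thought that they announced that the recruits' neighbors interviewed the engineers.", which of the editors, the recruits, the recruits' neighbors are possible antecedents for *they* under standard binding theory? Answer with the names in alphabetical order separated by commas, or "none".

the editors

*they* is a pronoun; Principle B requires it to be free in its binding domain — the clause headed by 'announced'.
— the editors: subject of the matrix clause; c-commands the pronoun but lies outside its binding domain — allowed.
— the recruits: possessor inside the subject DP of the clause headed by 'interviewed'; is c-commanded by the pronoun; coreference would bind this R-expression — blocked (Principle C).
— the recruits' neighbors: subject of the clause headed by 'interviewed'; is c-commanded by the pronoun; coreference would bind this R-expression — blocked (Principle C).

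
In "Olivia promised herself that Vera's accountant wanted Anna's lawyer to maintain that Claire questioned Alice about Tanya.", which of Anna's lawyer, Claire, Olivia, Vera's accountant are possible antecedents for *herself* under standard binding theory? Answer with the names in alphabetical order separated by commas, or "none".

*herself* is a reflexive; Principle A requires it to be bound within its binding domain — the matrix clause.
— Anna's lawyer: subject of the clause headed by 'maintain'; does not c-command the reflexive — cannot bind it (Principle A).
— Claire: subject of the clause headed by 'questioned'; does not c-command the reflexive — cannot bind it (Principle A).
— Olivia: subject of the matrix clause; c-commands the reflexive within its binding domain — allowed (Principle A).
— Vera's accountant: subject of the clause headed by 'wanted'; does not c-command the reflexive — cannot bind it (Principle A).

Olivia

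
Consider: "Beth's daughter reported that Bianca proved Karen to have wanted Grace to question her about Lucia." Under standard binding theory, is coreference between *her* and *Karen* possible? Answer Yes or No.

Yes

*Karen* is an R-expression; Principle C requires it to be free (not bound by any c-commanding expression).
— her: object of the clause headed by 'question'; the pronoun does not c-command the R-expression — coreference allowed.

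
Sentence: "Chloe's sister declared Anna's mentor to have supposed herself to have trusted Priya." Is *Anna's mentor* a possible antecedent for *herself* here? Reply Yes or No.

*herself* is a reflexive; Principle A requires it to be bound within its binding domain — the clause headed by 'supposed'.
— Anna's mentor: subject of the clause headed by 'supposed'; c-commands the reflexive within its binding domain — allowed (Principle A).

Yes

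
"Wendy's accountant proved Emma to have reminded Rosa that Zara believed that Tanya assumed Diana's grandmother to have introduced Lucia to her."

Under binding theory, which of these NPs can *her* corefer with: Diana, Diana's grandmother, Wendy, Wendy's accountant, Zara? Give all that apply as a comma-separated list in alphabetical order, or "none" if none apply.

*her* is a pronoun; Principle B requires it to be free in its binding domain — the clause headed by 'introduced'.
— Diana: possessor inside the subject DP of the clause headed by 'introduced'; does not c-command the pronoun — Principle B does not apply; allowed.
— Diana's grandmother: subject of the clause headed by 'introduced'; c-commands the pronoun within its binding domain — blocked (Principle B).
— Wendy: possessor inside the subject DP of the matrix clause; does not c-command the pronoun — Principle B does not apply; allowed.
— Wendy's accountant: subject of the matrix clause; c-commands the pronoun but lies outside its binding domain — allowed.
— Zara: subject of the clause headed by 'believed'; c-commands the pronoun but lies outside its binding domain — allowed.

Diana, Wendy, Wendy's accountant, Zara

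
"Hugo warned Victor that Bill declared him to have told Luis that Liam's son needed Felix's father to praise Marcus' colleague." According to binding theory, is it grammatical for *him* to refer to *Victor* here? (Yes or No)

*Victor* is an R-expression; Principle C requires it to be free (not bound by any c-commanding expression).
— him: subject of the clause headed by 'told'; the pronoun does not c-command the R-expression — coreference allowed.

Yes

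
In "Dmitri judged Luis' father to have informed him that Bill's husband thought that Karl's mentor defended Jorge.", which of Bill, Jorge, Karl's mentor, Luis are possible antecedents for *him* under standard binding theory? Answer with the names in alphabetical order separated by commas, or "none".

*him* is a pronoun; Principle B requires it to be free in its binding domain — the clause headed by 'informed'.
— Bill: possessor inside the subject DP of the clause headed by 'thought'; is c-commanded by the pronoun; coreference would bind this R-expression — blocked (Principle C).
— Jorge: object of the clause headed by 'defended'; is c-commanded by the pronoun; coreference would bind this R-expression — blocked (Principle C).
— Karl's mentor: subject of the clause headed by 'defended'; is c-commanded by the pronoun; coreference would bind this R-expression — blocked (Principle C).
— Luis: possessor inside the subject DP of the clause headed by 'informed'; does not c-command the pronoun — Principle B does not apply; allowed.

Luis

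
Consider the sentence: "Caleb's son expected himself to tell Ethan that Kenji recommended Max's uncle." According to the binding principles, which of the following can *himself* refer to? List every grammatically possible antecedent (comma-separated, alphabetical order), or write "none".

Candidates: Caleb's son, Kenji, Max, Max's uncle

*himself* is a reflexive; Principle A requires it to be bound within its binding domain — the matrix clause.
— Caleb's son: subject of the matrix clause; c-commands the reflexive within its binding domain — allowed (Principle A).
— Kenji: subject of the clause headed by 'recommended'; does not c-command the reflexive — cannot bind it (Principle A).
— Max: possessor inside the object DP of the clause headed by 'recommended'; does not c-command the reflexive — cannot bind it (Principle A).
— Max's uncle: object of the clause headed by 'recommended'; does not c-command the reflexive — cannot bind it (Principle A).

Caleb's son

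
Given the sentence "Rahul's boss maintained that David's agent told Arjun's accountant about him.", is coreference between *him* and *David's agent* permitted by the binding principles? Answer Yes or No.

No

*him* is a pronoun; Principle B requires it to be free in its binding domain — the clause headed by 'told'.
— David's agent: subject of the clause headed by 'told'; c-commands the pronoun within its binding domain — blocked (Principle B).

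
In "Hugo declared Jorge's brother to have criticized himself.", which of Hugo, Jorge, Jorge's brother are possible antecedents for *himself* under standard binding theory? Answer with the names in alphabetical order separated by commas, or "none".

Jorge's brother

*himself* is a reflexive; Principle A requires it to be bound within its binding domain — the clause headed by 'criticized'.
— Hugo: subject of the matrix clause; c-commands the reflexive but lies outside its binding domain — cannot bind it (Principle A).
— Jorge: possessor inside the subject DP of the clause headed by 'criticized'; does not c-command the reflexive — cannot bind it (Principle A).
— Jorge's brother: subject of the clause headed by 'criticized'; c-commands the reflexive within its binding domain — allowed (Principle A).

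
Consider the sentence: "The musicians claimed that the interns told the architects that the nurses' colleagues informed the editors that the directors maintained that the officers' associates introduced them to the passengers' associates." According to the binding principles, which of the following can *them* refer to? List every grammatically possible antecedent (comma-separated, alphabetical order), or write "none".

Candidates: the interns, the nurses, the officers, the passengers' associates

the interns, the nurses, the officers

*them* is a pronoun; Principle B requires it to be free in its binding domain — the clause headed by 'introduced'.
— the interns: subject of the clause headed by 'told'; c-commands the pronoun but lies outside its binding domain — allowed.
— the nurses: possessor inside the subject DP of the clause headed by 'informed'; does not c-command the pronoun — Principle B does not apply; allowed.
— the officers: possessor inside the subject DP of the clause headed by 'introduced'; does not c-command the pronoun — Principle B does not apply; allowed.
— the passengers' associates: second object of the clause headed by 'introduced'; is c-commanded by the pronoun; coreference would bind this R-expression — blocked (Principle C).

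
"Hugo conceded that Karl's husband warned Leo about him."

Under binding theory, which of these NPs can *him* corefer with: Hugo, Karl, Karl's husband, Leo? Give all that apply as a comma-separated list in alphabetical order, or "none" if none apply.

*him* is a pronoun; Principle B requires it to be free in its binding domain — the clause headed by 'warned'.
— Hugo: subject of the matrix clause; c-commands the pronoun but lies outside its binding domain — allowed.
— Karl: possessor inside the subject DP of the clause headed by 'warned'; does not c-command the pronoun — Principle B does not apply; allowed.
— Karl's husband: subject of the clause headed by 'warned'; c-commands the pronoun within its binding domain — blocked (Principle B).
— Leo: object of the clause headed by 'warned'; c-commands the pronoun within its binding domain — blocked (Principle B).

Hugo, Karl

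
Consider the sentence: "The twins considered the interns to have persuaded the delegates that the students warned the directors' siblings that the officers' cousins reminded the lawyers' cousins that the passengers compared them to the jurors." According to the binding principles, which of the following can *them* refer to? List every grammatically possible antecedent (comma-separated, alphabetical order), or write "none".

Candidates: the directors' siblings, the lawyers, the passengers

the directors' siblings, the lawyers

*them* is a pronoun; Principle B requires it to be free in its binding domain — the clause headed by 'compared'.
— the directors' siblings: object of the clause headed by 'warned'; c-commands the pronoun but lies outside its binding domain — allowed.
— the lawyers: possessor inside the object DP of the clause headed by 'reminded'; does not c-command the pronoun — Principle B does not apply; allowed.
— the passengers: subject of the clause headed by 'compared'; c-commands the pronoun within its binding domain — blocked (Principle B).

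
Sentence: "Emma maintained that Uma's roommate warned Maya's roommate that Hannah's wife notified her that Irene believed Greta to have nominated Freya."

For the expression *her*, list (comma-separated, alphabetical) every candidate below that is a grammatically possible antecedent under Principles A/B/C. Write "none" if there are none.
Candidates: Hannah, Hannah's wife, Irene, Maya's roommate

*her* is a pronoun; Principle B requires it to be free in its binding domain — the clause headed by 'notified'.
— Hannah: possessor inside the subject DP of the clause headed by 'notified'; does not c-command the pronoun — Principle B does not apply; allowed.
— Hannah's wife: subject of the clause headed by 'notified'; c-commands the pronoun within its binding domain — blocked (Principle B).
— Irene: subject of the clause headed by 'believed'; is c-commanded by the pronoun; coreference would bind this R-expression — blocked (Principle C).
— Maya's roommate: object of the clause headed by 'warned'; c-commands the pronoun but lies outside its binding domain — allowed.

Hannah, Maya's roommate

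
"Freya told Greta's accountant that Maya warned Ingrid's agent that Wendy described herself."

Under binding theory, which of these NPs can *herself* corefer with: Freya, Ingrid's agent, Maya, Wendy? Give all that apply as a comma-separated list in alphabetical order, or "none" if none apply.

Wendy

*herself* is a reflexive; Principle A requires it to be bound within its binding domain — the clause headed by 'described'.
— Freya: subject of the matrix clause; c-commands the reflexive but lies outside its binding domain — cannot bind it (Principle A).
— Ingrid's agent: object of the clause headed by 'warned'; c-commands the reflexive but lies outside its binding domain — cannot bind it (Principle A).
— Maya: subject of the clause headed by 'warned'; c-commands the reflexive but lies outside its binding domain — cannot bind it (Principle A).
— Wendy: subject of the clause headed by 'described'; c-commands the reflexive within its binding domain — allowed (Principle A).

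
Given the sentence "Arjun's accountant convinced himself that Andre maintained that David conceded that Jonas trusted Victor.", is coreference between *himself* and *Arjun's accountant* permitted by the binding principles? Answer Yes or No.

Yes

*himself* is a reflexive; Principle A requires it to be bound within its binding domain — the matrix clause.
— Arjun's accountant: subject of the matrix clause; c-commands the reflexive within its binding domain — allowed (Principle A).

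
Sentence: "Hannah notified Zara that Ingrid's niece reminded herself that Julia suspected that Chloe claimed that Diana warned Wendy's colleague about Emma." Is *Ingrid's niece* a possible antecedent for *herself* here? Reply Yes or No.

*herself* is a reflexive; Principle A requires it to be bound within its binding domain — the clause headed by 'reminded'.
— Ingrid's niece: subject of the clause headed by 'reminded'; c-commands the reflexive within its binding domain — allowed (Principle A).

Yes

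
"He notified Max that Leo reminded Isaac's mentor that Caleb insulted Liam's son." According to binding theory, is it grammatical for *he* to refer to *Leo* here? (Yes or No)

No

*Leo* is an R-expression; Principle C requires it to be free (not bound by any c-commanding expression).
— he: subject of the matrix clause; the pronoun c-commands the R-expression — coreference blocked (Principle C).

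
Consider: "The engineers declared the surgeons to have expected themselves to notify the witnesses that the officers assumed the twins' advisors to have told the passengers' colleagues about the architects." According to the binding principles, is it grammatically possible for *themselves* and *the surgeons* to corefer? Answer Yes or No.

Yes

*themselves* is a reflexive; Principle A requires it to be bound within its binding domain — the clause headed by 'expected'.
— the surgeons: subject of the clause headed by 'expected'; c-commands the reflexive within its binding domain — allowed (Principle A).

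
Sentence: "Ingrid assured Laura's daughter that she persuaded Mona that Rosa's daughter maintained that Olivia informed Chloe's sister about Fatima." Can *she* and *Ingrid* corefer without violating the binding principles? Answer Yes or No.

Yes

*Ingrid* is an R-expression; Principle C requires it to be free (not bound by any c-commanding expression).
— she: subject of the clause headed by 'persuaded'; the pronoun does not c-command the R-expression — coreference allowed.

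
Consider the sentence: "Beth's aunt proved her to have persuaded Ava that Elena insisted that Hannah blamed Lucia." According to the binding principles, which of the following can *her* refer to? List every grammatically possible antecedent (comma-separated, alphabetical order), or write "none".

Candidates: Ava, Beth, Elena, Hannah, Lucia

*her* is a pronoun; Principle B requires it to be free in its binding domain — the matrix clause.
— Ava: object of the clause headed by 'persuaded'; is c-commanded by the pronoun; coreference would bind this R-expression — blocked (Principle C).
— Beth: possessor inside the subject DP of the matrix clause; does not c-command the pronoun — Principle B does not apply; allowed.
— Elena: subject of the clause headed by 'insisted'; is c-commanded by the pronoun; coreference would bind this R-expression — blocked (Principle C).
— Hannah: subject of the clause headed by 'blamed'; is c-commanded by the pronoun; coreference would bind this R-expression — blocked (Principle C).
— Lucia: object of the clause headed by 'blamed'; is c-commanded by the pronoun; coreference would bind this R-expression — blocked (Principle C).

Beth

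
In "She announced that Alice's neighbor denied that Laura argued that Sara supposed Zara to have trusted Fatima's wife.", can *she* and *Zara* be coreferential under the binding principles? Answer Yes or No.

No

*Zara* is an R-expression; Principle C requires it to be free (not bound by any c-commanding expression).
— she: subject of the matrix clause; the pronoun c-commands the R-expression — coreference blocked (Principle C).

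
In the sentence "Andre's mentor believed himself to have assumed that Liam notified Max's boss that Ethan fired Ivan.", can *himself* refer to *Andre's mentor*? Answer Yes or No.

*himself* is a reflexive; Principle A requires it to be bound within its binding domain — the matrix clause.
— Andre's mentor: subject of the matrix clause; c-commands the reflexive within its binding domain — allowed (Principle A).

Yes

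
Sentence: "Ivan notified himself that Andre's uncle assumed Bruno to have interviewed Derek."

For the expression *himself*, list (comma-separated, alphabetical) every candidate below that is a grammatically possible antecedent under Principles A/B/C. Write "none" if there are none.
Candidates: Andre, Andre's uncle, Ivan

*himself* is a reflexive; Principle A requires it to be bound within its binding domain — the matrix clause.
— Andre: possessor inside the subject DP of the clause headed by 'assumed'; does not c-command the reflexive — cannot bind it (Principle A).
— Andre's uncle: subject of the clause headed by 'assumed'; does not c-command the reflexive — cannot bind it (Principle A).
— Ivan: subject of the matrix clause; c-commands the reflexive within its binding domain — allowed (Principle A).

Ivan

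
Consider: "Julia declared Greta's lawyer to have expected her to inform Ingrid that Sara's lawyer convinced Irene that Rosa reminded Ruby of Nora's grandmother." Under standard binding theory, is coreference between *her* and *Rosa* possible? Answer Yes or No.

No

*Rosa* is an R-expression; Principle C requires it to be free (not bound by any c-commanding expression).
— her: subject of the clause headed by 'inform'; the pronoun c-commands the R-expression — coreference blocked (Principle C).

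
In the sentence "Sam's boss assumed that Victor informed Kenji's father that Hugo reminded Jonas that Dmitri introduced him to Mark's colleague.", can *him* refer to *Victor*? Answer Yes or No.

Yes

*him* is a pronoun; Principle B requires it to be free in its binding domain — the clause headed by 'introduced'.
— Victor: subject of the clause headed by 'informed'; c-commands the pronoun but lies outside its binding domain — allowed.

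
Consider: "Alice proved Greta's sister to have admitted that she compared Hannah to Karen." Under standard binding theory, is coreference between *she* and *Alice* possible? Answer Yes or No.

Yes

*Alice* is an R-expression; Principle C requires it to be free (not bound by any c-commanding expression).
— she: subject of the clause headed by 'compared'; the pronoun does not c-command the R-expression — coreference allowed.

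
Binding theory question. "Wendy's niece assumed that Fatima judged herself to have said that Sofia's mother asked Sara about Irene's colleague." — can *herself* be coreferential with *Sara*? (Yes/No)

*herself* is a reflexive; Principle A requires it to be bound within its binding domain — the clause headed by 'judged'.
— Sara: object of the clause headed by 'asked'; does not c-command the reflexive — cannot bind it (Principle A).

No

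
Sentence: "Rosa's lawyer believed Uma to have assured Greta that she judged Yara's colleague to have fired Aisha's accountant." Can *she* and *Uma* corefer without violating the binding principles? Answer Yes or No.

Yes

*Uma* is an R-expression; Principle C requires it to be free (not bound by any c-commanding expression).
— she: subject of the clause headed by 'judged'; the pronoun does not c-command the R-expression — coreference allowed.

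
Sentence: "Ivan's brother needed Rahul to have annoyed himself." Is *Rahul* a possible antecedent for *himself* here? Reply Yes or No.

*himself* is a reflexive; Principle A requires it to be bound within its binding domain — the clause headed by 'annoyed'.
— Rahul: subject of the clause headed by 'annoyed'; c-commands the reflexive within its binding domain — allowed (Principle A).

Yes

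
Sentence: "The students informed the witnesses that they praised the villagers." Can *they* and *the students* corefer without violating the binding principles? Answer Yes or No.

*the students* is an R-expression; Principle C requires it to be free (not bound by any c-commanding expression).
— they: subject of the clause headed by 'praised'; the pronoun does not c-command the R-expression — coreference allowed.

Yes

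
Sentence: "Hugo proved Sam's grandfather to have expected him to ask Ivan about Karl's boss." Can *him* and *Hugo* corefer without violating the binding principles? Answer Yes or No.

Yes

*Hugo* is an R-expression; Principle C requires it to be free (not bound by any c-commanding expression).
— him: subject of the clause headed by 'ask'; the pronoun does not c-command the R-expression — coreference allowed.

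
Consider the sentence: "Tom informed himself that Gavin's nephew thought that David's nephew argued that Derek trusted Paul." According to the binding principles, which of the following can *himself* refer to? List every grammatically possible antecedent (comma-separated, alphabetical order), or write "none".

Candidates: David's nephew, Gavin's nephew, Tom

Tom

*himself* is a reflexive; Principle A requires it to be bound within its binding domain — the matrix clause.
— David's nephew: subject of the clause headed by 'argued'; does not c-command the reflexive — cannot bind it (Principle A).
— Gavin's nephew: subject of the clause headed by 'thought'; does not c-command the reflexive — cannot bind it (Principle A).
— Tom: subject of the matrix clause; c-commands the reflexive within its binding domain — allowed (Principle A).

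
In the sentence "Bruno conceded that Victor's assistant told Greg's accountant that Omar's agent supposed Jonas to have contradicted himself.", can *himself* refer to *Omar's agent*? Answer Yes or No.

No

*himself* is a reflexive; Principle A requires it to be bound within its binding domain — the clause headed by 'contradicted'.
— Omar's agent: subject of the clause headed by 'supposed'; c-commands the reflexive but lies outside its binding domain — cannot bind it (Principle A).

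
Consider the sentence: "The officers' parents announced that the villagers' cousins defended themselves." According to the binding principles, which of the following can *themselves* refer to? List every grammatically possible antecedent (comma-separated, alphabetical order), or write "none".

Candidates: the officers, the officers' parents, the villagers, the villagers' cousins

*themselves* is a reflexive; Principle A requires it to be bound within its binding domain — the clause headed by 'defended'.
— the officers: possessor inside the subject DP of the matrix clause; does not c-command the reflexive — cannot bind it (Principle A).
— the officers' parents: subject of the matrix clause; c-commands the reflexive but lies outside its binding domain — cannot bind it (Principle A).
— the villagers: possessor inside the subject DP of the clause headed by 'defended'; does not c-command the reflexive — cannot bind it (Principle A).
— the villagers' cousins: subject of the clause headed by 'defended'; c-commands the reflexive within its binding domain — allowed (Principle A).

the villagers' cousins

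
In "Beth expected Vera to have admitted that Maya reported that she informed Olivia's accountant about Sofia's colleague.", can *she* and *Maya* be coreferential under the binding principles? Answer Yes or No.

Yes

*Maya* is an R-expression; Principle C requires it to be free (not bound by any c-commanding expression).
— she: subject of the clause headed by 'informed'; the pronoun does not c-command the R-expression — coreference allowed.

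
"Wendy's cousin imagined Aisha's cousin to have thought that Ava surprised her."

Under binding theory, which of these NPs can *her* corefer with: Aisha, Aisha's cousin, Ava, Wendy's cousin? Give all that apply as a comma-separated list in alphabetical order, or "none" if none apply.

*her* is a pronoun; Principle B requires it to be free in its binding domain — the clause headed by 'surprised'.
— Aisha: possessor inside the subject DP of the clause headed by 'thought'; does not c-command the pronoun — Principle B does not apply; allowed.
— Aisha's cousin: subject of the clause headed by 'thought'; c-commands the pronoun but lies outside its binding domain — allowed.
— Ava: subject of the clause headed by 'surprised'; c-commands the pronoun within its binding domain — blocked (Principle B).
— Wendy's cousin: subject of the matrix clause; c-commands the pronoun but lies outside its binding domain — allowed.

Aisha, Aisha's cousin, Wendy's cousin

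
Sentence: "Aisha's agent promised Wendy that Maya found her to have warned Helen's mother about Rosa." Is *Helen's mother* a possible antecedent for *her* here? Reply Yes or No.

*her* is a pronoun; Principle B requires it to be free in its binding domain — the clause headed by 'found'.
— Helen's mother: object of the clause headed by 'warned'; is c-commanded by the pronoun; coreference would bind this R-expression — blocked (Principle C).

No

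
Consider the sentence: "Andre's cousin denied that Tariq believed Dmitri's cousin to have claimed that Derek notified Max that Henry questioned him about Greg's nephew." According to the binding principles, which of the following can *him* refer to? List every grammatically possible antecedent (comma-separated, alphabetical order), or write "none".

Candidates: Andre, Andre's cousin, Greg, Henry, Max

*him* is a pronoun; Principle B requires it to be free in its binding domain — the clause headed by 'questioned'.
— Andre: possessor inside the subject DP of the matrix clause; does not c-command the pronoun — Principle B does not apply; allowed.
— Andre's cousin: subject of the matrix clause; c-commands the pronoun but lies outside its binding domain — allowed.
— Greg: possessor inside the second object DP of the clause headed by 'questioned'; is c-commanded by the pronoun; coreference would bind this R-expression — blocked (Principle C).
— Henry: subject of the clause headed by 'questioned'; c-commands the pronoun within its binding domain — blocked (Principle B).
— Max: object of the clause headed by 'notified'; c-commands the pronoun but lies outside its binding domain — allowed.

Andre, Andre's cousin, Max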